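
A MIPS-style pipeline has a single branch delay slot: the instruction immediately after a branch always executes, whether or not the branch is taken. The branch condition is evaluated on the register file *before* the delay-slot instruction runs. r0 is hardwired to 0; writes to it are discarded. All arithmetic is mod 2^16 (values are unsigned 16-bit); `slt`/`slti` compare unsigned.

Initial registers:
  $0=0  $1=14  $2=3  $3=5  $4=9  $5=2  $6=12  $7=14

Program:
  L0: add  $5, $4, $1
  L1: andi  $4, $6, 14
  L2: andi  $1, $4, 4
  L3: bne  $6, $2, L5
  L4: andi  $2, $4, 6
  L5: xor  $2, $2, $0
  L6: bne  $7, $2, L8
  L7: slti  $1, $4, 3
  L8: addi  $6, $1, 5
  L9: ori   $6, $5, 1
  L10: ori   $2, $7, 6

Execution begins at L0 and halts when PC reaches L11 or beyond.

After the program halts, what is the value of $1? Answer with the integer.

0

PC=0  add  $5, $4, $1        | $0=0 $1=14 $2=3 $3=5 $4=9 $5=23 $6=12 $7=14
PC=1  andi  $4, $6, 14       | $0=0 $1=14 $2=3 $3=5 $4=12 $5=23 $6=12 $7=14
PC=2  andi  $1, $4, 4        | $0=0 $1=4 $2=3 $3=5 $4=12 $5=23 $6=12 $7=14
PC=3  bne  $6, $2, L5        | $0=0 $1=4 $2=3 $3=5 $4=12 $5=23 $6=12 $7=14  [TAKEN]
PC=4  andi  $2, $4, 6        | $0=0 $1=4 $2=4 $3=5 $4=12 $5=23 $6=12 $7=14
PC=5  xor  $2, $2, $0        | $0=0 $1=4 $2=4 $3=5 $4=12 $5=23 $6=12 $7=14
PC=6  bne  $7, $2, L8        | $0=0 $1=4 $2=4 $3=5 $4=12 $5=23 $6=12 $7=14  [TAKEN]
PC=7  slti  $1, $4, 3        | $0=0 $1=0 $2=4 $3=5 $4=12 $5=23 $6=12 $7=14
PC=8  addi  $6, $1, 5        | $0=0 $1=0 $2=4 $3=5 $4=12 $5=23 $6=5 $7=14
PC=9  ori   $6, $5, 1        | $0=0 $1=0 $2=4 $3=5 $4=12 $5=23 $6=23 $7=14
PC=10 ori   $2, $7, 6        | $0=0 $1=0 $2=14 $3=5 $4=12 $5=23 $6=23 $7=14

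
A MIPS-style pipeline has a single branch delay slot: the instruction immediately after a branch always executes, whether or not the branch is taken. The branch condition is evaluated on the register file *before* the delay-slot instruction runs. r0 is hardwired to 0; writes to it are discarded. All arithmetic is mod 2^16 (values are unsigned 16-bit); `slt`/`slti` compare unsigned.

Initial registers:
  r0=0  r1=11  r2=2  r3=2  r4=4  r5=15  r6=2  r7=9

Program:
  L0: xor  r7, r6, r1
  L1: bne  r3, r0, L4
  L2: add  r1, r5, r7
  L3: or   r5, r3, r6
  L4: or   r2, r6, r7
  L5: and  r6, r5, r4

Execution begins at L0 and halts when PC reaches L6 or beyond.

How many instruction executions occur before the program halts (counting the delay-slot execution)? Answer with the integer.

5

[0] xor  r7, r6, r1  →  {r0:0, r1:11, r2:2, r3:2, r4:4, r5:15, r6:2, r7:9}
[1] bne  r3, r0, L4  →  {r0:0, r1:11, r2:2, r3:2, r4:4, r5:15, r6:2, r7:9}  ⟨branch taken⟩
[2] add  r1, r5, r7  →  {r0:0, r1:24, r2:2, r3:2, r4:4, r5:15, r6:2, r7:9}
[4] or   r2, r6, r7  →  {r0:0, r1:24, r2:11, r3:2, r4:4, r5:15, r6:2, r7:9}
[5] and  r6, r5, r4  →  {r0:0, r1:24, r2:11, r3:2, r4:4, r5:15, r6:4, r7:9}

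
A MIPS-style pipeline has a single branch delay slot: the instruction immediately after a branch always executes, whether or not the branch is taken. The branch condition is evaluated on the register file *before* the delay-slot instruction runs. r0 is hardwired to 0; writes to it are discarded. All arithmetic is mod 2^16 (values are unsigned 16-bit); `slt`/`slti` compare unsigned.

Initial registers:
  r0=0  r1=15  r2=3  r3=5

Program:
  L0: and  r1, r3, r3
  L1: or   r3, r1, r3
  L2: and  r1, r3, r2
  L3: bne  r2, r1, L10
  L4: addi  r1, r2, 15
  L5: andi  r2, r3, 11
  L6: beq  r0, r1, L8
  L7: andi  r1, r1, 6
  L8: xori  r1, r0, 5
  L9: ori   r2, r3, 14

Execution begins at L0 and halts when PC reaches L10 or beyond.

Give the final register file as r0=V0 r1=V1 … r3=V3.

PC=0  and  r1, r3, r3        | r0=0 r1=5 r2=3 r3=5
PC=1  or   r3, r1, r3        | r0=0 r1=5 r2=3 r3=5
PC=2  and  r1, r3, r2        | r0=0 r1=1 r2=3 r3=5
PC=3  bne  r2, r1, L10       | r0=0 r1=1 r2=3 r3=5  [TAKEN]
PC=4  addi  r1, r2, 15       | r0=0 r1=18 r2=3 r3=5

r0=0 r1=18 r2=3 r3=5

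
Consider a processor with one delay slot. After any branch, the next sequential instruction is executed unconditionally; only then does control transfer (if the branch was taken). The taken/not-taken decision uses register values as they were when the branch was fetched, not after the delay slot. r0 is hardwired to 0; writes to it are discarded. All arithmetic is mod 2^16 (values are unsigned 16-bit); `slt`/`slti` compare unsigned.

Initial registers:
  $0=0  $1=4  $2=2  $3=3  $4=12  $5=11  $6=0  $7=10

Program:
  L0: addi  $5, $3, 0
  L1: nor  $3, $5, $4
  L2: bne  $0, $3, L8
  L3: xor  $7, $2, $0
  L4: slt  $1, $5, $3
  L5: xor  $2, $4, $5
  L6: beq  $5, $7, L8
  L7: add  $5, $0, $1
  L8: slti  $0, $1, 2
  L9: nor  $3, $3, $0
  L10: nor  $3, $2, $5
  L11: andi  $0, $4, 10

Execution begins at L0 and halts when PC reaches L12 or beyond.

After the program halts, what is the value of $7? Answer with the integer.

2

  step pc=0: addi  $5, $3, 0  regs=(0,4,2,3,12,3,0,10)
  step pc=1: nor  $3, $5, $4  regs=(0,4,2,65520,12,3,0,10)
  step pc=2: bne  $0, $3, L8  cond=T  regs=(0,4,2,65520,12,3,0,10)
  step pc=3: xor  $7, $2, $0  regs=(0,4,2,65520,12,3,0,2)
  step pc=8: slti  $0, $1, 2  regs=(0,4,2,65520,12,3,0,2)
  step pc=9: nor  $3, $3, $0  regs=(0,4,2,15,12,3,0,2)
  step pc=10: nor  $3, $2, $5  regs=(0,4,2,65532,12,3,0,2)
  step pc=11: andi  $0, $4, 10  regs=(0,4,2,65532,12,3,0,2)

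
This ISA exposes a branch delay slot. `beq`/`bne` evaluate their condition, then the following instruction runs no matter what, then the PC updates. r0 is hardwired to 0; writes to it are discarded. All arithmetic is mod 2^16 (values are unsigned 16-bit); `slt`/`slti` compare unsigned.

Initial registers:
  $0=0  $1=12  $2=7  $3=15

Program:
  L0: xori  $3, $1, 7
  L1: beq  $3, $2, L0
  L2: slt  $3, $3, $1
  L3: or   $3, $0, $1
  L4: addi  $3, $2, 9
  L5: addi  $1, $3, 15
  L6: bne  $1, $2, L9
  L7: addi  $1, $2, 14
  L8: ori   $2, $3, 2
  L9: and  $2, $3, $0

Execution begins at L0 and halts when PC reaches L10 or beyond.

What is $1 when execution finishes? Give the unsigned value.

21

PC=0  xori  $3, $1, 7        | $0=0 $1=12 $2=7 $3=11
PC=1  beq  $3, $2, L0        | $0=0 $1=12 $2=7 $3=11  [not taken]
PC=2  slt  $3, $3, $1        | $0=0 $1=12 $2=7 $3=1
PC=3  or   $3, $0, $1        | $0=0 $1=12 $2=7 $3=12
PC=4  addi  $3, $2, 9        | $0=0 $1=12 $2=7 $3=16
PC=5  addi  $1, $3, 15       | $0=0 $1=31 $2=7 $3=16
PC=6  bne  $1, $2, L9        | $0=0 $1=31 $2=7 $3=16  [TAKEN]
PC=7  addi  $1, $2, 14       | $0=0 $1=21 $2=7 $3=16
PC=9  and  $2, $3, $0        | $0=0 $1=21 $2=0 $3=16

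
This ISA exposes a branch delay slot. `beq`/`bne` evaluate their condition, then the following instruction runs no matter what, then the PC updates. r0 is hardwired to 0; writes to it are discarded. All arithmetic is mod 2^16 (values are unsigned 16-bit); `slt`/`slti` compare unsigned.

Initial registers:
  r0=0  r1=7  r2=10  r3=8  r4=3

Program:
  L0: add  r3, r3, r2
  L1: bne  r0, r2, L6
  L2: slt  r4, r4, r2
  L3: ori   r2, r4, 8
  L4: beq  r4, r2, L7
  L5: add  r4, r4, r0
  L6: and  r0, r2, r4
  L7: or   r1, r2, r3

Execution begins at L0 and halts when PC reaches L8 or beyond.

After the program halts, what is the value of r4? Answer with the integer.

1

  step pc=0: add  r3, r3, r2  regs=(0,7,10,18,3)
  step pc=1: bne  r0, r2, L6  cond=T  regs=(0,7,10,18,3)
  step pc=2: slt  r4, r4, r2  regs=(0,7,10,18,1)
  step pc=6: and  r0, r2, r4  regs=(0,7,10,18,1)
  step pc=7: or   r1, r2, r3  regs=(0,26,10,18,1)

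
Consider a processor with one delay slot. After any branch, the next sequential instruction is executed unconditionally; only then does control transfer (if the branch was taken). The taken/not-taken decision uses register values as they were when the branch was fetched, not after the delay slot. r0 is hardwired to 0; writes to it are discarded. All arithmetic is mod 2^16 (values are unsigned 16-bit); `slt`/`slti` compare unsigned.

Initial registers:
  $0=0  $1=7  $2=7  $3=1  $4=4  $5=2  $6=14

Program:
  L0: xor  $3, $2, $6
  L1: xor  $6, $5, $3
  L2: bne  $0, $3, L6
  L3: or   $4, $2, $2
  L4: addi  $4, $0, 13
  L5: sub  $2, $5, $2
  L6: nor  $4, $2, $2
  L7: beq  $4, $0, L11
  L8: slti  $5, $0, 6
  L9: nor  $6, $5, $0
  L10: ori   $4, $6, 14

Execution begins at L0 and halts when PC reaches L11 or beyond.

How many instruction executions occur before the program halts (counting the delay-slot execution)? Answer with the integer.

#0 xor  $3, $2, $6 ; 0/7/7/9/4/2/14
#1 xor  $6, $5, $3 ; 0/7/7/9/4/2/11
#2 bne  $0, $3, L6 ; 0/7/7/9/4/2/11 ; →target
#3 or   $4, $2, $2 ; 0/7/7/9/7/2/11
#6 nor  $4, $2, $2 ; 0/7/7/9/65528/2/11
#7 beq  $4, $0, L11 ; 0/7/7/9/65528/2/11 ; →fallthru
#8 slti  $5, $0, 6 ; 0/7/7/9/65528/1/11
#9 nor  $6, $5, $0 ; 0/7/7/9/65528/1/65534
#10 ori   $4, $6, 14 ; 0/7/7/9/65534/1/65534

9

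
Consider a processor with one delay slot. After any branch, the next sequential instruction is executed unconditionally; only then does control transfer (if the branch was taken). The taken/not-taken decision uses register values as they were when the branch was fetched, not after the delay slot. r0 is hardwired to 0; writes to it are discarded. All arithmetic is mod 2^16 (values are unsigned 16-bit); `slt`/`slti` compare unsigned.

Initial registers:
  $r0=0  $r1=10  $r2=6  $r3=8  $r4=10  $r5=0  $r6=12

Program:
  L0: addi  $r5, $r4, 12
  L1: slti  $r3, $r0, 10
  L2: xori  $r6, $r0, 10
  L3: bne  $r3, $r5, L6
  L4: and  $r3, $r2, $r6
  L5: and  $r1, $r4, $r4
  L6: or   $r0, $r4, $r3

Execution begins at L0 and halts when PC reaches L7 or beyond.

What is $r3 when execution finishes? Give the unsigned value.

PC=0  addi  $r5, $r4, 12     | $r0=0 $r1=10 $r2=6 $r3=8 $r4=10 $r5=22 $r6=12
PC=1  slti  $r3, $r0, 10     | $r0=0 $r1=10 $r2=6 $r3=1 $r4=10 $r5=22 $r6=12
PC=2  xori  $r6, $r0, 10     | $r0=0 $r1=10 $r2=6 $r3=1 $r4=10 $r5=22 $r6=10
PC=3  bne  $r3, $r5, L6      | $r0=0 $r1=10 $r2=6 $r3=1 $r4=10 $r5=22 $r6=10  [TAKEN]
PC=4  and  $r3, $r2, $r6     | $r0=0 $r1=10 $r2=6 $r3=2 $r4=10 $r5=22 $r6=10
PC=6  or   $r0, $r4, $r3     | $r0=0 $r1=10 $r2=6 $r3=2 $r4=10 $r5=22 $r6=10

2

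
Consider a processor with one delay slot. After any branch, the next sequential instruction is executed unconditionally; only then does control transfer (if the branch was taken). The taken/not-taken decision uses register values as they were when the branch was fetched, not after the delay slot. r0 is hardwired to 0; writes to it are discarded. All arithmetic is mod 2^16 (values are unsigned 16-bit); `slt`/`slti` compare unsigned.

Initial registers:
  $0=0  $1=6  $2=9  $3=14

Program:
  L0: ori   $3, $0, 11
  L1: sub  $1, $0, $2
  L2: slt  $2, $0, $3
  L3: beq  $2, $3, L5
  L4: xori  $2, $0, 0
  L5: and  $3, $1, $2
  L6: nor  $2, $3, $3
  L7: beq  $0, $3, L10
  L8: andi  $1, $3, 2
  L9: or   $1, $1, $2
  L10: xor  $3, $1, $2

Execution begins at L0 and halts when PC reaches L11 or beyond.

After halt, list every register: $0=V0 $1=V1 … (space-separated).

$0=0 $1=0 $2=65535 $3=65535

#0 ori   $3, $0, 11 ; 0/6/9/11
#1 sub  $1, $0, $2 ; 0/65527/9/11
#2 slt  $2, $0, $3 ; 0/65527/1/11
#3 beq  $2, $3, L5 ; 0/65527/1/11 ; →fallthru
#4 xori  $2, $0, 0 ; 0/65527/0/11
#5 and  $3, $1, $2 ; 0/65527/0/0
#6 nor  $2, $3, $3 ; 0/65527/65535/0
#7 beq  $0, $3, L10 ; 0/65527/65535/0 ; →target
#8 andi  $1, $3, 2 ; 0/0/65535/0
#10 xor  $3, $1, $2 ; 0/0/65535/65535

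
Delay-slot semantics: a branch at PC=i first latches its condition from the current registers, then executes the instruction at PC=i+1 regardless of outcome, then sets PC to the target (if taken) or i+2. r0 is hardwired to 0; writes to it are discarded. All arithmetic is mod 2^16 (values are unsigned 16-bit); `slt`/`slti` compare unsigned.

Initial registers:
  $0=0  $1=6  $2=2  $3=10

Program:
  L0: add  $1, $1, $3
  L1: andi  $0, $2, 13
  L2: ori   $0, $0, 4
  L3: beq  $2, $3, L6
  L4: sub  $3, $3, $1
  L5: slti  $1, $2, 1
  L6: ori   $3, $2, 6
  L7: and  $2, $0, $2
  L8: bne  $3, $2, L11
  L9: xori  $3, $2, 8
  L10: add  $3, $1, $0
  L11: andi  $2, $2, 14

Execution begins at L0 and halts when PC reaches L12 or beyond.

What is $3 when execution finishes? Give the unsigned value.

  step pc=0: add  $1, $1, $3  regs=(0,16,2,10)
  step pc=1: andi  $0, $2, 13  regs=(0,16,2,10)
  step pc=2: ori   $0, $0, 4  regs=(0,16,2,10)
  step pc=3: beq  $2, $3, L6  cond=F  regs=(0,16,2,10)
  step pc=4: sub  $3, $3, $1  regs=(0,16,2,65530)
  step pc=5: slti  $1, $2, 1  regs=(0,0,2,65530)
  step pc=6: ori   $3, $2, 6  regs=(0,0,2,6)
  step pc=7: and  $2, $0, $2  regs=(0,0,0,6)
  step pc=8: bne  $3, $2, L11  cond=T  regs=(0,0,0,6)
  step pc=9: xori  $3, $2, 8  regs=(0,0,0,8)
  step pc=11: andi  $2, $2, 14  regs=(0,0,0,8)

8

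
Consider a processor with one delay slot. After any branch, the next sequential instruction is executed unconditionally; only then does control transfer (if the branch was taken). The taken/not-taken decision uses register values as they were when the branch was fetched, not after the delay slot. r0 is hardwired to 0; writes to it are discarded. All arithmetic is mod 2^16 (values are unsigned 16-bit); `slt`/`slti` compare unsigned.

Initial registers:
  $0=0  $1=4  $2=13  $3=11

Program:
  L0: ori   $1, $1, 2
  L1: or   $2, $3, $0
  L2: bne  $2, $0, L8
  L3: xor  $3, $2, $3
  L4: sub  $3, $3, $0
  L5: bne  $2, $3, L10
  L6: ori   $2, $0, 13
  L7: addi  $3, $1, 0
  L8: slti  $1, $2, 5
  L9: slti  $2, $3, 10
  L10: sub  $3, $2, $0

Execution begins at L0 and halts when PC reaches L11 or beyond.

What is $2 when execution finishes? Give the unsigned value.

1

[0] ori   $1, $1, 2  →  {$0:0, $1:6, $2:13, $3:11}
[1] or   $2, $3, $0  →  {$0:0, $1:6, $2:11, $3:11}
[2] bne  $2, $0, L8  →  {$0:0, $1:6, $2:11, $3:11}  ⟨branch taken⟩
[3] xor  $3, $2, $3  →  {$0:0, $1:6, $2:11, $3:0}
[8] slti  $1, $2, 5  →  {$0:0, $1:0, $2:11, $3:0}
[9] slti  $2, $3, 10  →  {$0:0, $1:0, $2:1, $3:0}
[10] sub  $3, $2, $0  →  {$0:0, $1:0, $2:1, $3:1}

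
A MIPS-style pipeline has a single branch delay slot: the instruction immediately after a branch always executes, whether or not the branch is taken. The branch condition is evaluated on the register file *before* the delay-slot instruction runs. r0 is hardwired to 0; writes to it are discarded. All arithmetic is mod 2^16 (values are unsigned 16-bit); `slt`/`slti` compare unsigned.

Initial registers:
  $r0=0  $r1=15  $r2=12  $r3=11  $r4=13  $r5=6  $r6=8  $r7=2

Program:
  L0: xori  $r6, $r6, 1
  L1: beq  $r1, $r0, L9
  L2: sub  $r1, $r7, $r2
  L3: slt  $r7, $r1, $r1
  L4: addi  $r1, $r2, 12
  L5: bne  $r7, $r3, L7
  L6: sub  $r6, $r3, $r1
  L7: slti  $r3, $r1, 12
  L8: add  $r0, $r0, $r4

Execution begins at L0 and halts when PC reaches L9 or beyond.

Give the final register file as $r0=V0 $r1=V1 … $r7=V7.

[0] xori  $r6, $r6, 1  →  {$r0:0, $r1:15, $r2:12, $r3:11, $r4:13, $r5:6, $r6:9, $r7:2}
[1] beq  $r1, $r0, L9  →  {$r0:0, $r1:15, $r2:12, $r3:11, $r4:13, $r5:6, $r6:9, $r7:2}  ⟨branch fallthrough⟩
[2] sub  $r1, $r7, $r2  →  {$r0:0, $r1:65526, $r2:12, $r3:11, $r4:13, $r5:6, $r6:9, $r7:2}
[3] slt  $r7, $r1, $r1  →  {$r0:0, $r1:65526, $r2:12, $r3:11, $r4:13, $r5:6, $r6:9, $r7:0}
[4] addi  $r1, $r2, 12  →  {$r0:0, $r1:24, $r2:12, $r3:11, $r4:13, $r5:6, $r6:9, $r7:0}
[5] bne  $r7, $r3, L7  →  {$r0:0, $r1:24, $r2:12, $r3:11, $r4:13, $r5:6, $r6:9, $r7:0}  ⟨branch taken⟩
[6] sub  $r6, $r3, $r1  →  {$r0:0, $r1:24, $r2:12, $r3:11, $r4:13, $r5:6, $r6:65523, $r7:0}
[7] slti  $r3, $r1, 12  →  {$r0:0, $r1:24, $r2:12, $r3:0, $r4:13, $r5:6, $r6:65523, $r7:0}
[8] add  $r0, $r0, $r4  →  {$r0:0, $r1:24, $r2:12, $r3:0, $r4:13, $r5:6, $r6:65523, $r7:0}

$r0=0 $r1=24 $r2=12 $r3=0 $r4=13 $r5=6 $r6=65523 $r7=0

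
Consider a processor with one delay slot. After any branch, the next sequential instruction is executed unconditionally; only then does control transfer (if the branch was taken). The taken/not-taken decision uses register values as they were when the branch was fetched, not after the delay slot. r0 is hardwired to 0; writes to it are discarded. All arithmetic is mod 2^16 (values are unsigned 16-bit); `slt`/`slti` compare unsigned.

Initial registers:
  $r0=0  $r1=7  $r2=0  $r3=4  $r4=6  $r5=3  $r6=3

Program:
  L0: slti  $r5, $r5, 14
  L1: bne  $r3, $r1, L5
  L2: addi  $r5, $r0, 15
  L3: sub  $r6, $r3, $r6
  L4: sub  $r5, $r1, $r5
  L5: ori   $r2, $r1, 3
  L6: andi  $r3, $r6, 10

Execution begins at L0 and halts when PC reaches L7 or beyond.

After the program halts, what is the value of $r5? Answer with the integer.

  step pc=0: slti  $r5, $r5, 14  regs=(0,7,0,4,6,1,3)
  step pc=1: bne  $r3, $r1, L5  cond=T  regs=(0,7,0,4,6,1,3)
  step pc=2: addi  $r5, $r0, 15  regs=(0,7,0,4,6,15,3)
  step pc=5: ori   $r2, $r1, 3  regs=(0,7,7,4,6,15,3)
  step pc=6: andi  $r3, $r6, 10  regs=(0,7,7,2,6,15,3)

15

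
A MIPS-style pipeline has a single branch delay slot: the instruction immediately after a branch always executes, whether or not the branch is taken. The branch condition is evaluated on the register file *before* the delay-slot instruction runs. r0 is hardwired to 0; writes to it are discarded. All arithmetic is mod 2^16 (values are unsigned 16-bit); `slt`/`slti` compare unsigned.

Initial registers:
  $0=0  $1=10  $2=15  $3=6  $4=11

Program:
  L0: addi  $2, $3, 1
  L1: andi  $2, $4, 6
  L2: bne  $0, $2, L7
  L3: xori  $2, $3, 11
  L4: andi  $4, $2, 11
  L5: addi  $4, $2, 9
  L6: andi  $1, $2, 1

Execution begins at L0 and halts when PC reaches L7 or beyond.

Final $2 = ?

PC=0  addi  $2, $3, 1        | $0=0 $1=10 $2=7 $3=6 $4=11
PC=1  andi  $2, $4, 6        | $0=0 $1=10 $2=2 $3=6 $4=11
PC=2  bne  $0, $2, L7        | $0=0 $1=10 $2=2 $3=6 $4=11  [TAKEN]
PC=3  xori  $2, $3, 11       | $0=0 $1=10 $2=13 $3=6 $4=11

13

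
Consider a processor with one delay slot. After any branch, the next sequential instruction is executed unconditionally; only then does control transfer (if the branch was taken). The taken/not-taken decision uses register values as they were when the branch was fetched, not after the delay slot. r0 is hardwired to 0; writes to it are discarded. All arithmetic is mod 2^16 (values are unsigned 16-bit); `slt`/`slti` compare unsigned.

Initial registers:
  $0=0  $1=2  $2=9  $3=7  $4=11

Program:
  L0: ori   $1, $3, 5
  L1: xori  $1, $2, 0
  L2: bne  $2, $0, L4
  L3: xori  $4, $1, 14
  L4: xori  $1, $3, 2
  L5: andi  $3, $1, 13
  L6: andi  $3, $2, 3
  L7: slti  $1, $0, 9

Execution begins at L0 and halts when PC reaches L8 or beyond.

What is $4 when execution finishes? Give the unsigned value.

7

#0 ori   $1, $3, 5 ; 0/7/9/7/11
#1 xori  $1, $2, 0 ; 0/9/9/7/11
#2 bne  $2, $0, L4 ; 0/9/9/7/11 ; →target
#3 xori  $4, $1, 14 ; 0/9/9/7/7
#4 xori  $1, $3, 2 ; 0/5/9/7/7
#5 andi  $3, $1, 13 ; 0/5/9/5/7
#6 andi  $3, $2, 3 ; 0/5/9/1/7
#7 slti  $1, $0, 9 ; 0/1/9/1/7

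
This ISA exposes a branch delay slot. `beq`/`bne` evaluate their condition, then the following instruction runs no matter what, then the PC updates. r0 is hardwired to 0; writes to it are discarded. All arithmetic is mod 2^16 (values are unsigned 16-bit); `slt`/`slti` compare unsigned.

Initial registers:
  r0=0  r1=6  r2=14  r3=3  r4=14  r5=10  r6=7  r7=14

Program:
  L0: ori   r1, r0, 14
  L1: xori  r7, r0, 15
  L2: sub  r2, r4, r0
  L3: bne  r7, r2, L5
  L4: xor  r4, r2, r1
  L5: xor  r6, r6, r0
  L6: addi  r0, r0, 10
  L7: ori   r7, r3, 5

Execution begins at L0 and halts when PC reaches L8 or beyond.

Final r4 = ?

0

PC=0  ori   r1, r0, 14       | r0=0 r1=14 r2=14 r3=3 r4=14 r5=10 r6=7 r7=14
PC=1  xori  r7, r0, 15       | r0=0 r1=14 r2=14 r3=3 r4=14 r5=10 r6=7 r7=15
PC=2  sub  r2, r4, r0        | r0=0 r1=14 r2=14 r3=3 r4=14 r5=10 r6=7 r7=15
PC=3  bne  r7, r2, L5        | r0=0 r1=14 r2=14 r3=3 r4=14 r5=10 r6=7 r7=15  [TAKEN]
PC=4  xor  r4, r2, r1        | r0=0 r1=14 r2=14 r3=3 r4=0 r5=10 r6=7 r7=15
PC=5  xor  r6, r6, r0        | r0=0 r1=14 r2=14 r3=3 r4=0 r5=10 r6=7 r7=15
PC=6  addi  r0, r0, 10       | r0=0 r1=14 r2=14 r3=3 r4=0 r5=10 r6=7 r7=15
PC=7  ori   r7, r3, 5        | r0=0 r1=14 r2=14 r3=3 r4=0 r5=10 r6=7 r7=7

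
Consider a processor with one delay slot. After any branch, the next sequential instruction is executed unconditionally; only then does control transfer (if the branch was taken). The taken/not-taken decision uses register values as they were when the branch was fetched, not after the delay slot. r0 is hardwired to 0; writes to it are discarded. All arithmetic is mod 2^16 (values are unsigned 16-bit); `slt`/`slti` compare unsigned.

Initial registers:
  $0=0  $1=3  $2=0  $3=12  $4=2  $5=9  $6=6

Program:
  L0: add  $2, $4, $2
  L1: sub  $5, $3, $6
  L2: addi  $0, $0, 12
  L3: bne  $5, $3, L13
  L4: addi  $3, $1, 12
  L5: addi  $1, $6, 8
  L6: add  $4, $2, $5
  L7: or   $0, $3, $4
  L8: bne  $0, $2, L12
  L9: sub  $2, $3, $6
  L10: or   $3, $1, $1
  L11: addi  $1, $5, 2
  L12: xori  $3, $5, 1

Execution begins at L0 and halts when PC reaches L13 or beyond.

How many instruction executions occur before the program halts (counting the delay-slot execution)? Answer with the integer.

#0 add  $2, $4, $2 ; 0/3/2/12/2/9/6
#1 sub  $5, $3, $6 ; 0/3/2/12/2/6/6
#2 addi  $0, $0, 12 ; 0/3/2/12/2/6/6
#3 bne  $5, $3, L13 ; 0/3/2/12/2/6/6 ; →target
#4 addi  $3, $1, 12 ; 0/3/2/15/2/6/6

5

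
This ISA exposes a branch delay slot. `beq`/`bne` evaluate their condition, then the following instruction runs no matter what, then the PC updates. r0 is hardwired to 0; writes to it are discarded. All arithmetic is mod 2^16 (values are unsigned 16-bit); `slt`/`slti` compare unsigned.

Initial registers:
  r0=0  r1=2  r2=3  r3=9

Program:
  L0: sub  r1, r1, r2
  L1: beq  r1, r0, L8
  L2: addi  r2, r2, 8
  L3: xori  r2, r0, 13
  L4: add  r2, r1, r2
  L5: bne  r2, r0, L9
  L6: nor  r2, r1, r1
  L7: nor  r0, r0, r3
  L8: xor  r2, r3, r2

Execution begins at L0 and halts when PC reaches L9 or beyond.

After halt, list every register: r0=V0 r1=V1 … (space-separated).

[0] sub  r1, r1, r2  →  {r0:0, r1:65535, r2:3, r3:9}
[1] beq  r1, r0, L8  →  {r0:0, r1:65535, r2:3, r3:9}  ⟨branch fallthrough⟩
[2] addi  r2, r2, 8  →  {r0:0, r1:65535, r2:11, r3:9}
[3] xori  r2, r0, 13  →  {r0:0, r1:65535, r2:13, r3:9}
[4] add  r2, r1, r2  →  {r0:0, r1:65535, r2:12, r3:9}
[5] bne  r2, r0, L9  →  {r0:0, r1:65535, r2:12, r3:9}  ⟨branch taken⟩
[6] nor  r2, r1, r1  →  {r0:0, r1:65535, r2:0, r3:9}

r0=0 r1=65535 r2=0 r3=9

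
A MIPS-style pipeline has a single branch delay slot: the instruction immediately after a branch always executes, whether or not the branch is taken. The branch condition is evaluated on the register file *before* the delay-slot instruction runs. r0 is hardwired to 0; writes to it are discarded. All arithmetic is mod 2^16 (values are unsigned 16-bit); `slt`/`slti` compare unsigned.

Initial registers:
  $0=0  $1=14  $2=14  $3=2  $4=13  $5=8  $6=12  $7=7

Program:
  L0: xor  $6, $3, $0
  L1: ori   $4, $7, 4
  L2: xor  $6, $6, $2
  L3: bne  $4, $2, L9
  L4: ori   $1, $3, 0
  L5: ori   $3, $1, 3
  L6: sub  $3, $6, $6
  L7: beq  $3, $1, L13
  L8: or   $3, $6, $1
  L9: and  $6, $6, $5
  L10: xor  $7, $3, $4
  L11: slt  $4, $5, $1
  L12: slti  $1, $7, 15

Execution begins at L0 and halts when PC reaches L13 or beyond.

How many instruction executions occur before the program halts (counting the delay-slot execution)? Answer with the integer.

[0] xor  $6, $3, $0  →  {$0:0, $1:14, $2:14, $3:2, $4:13, $5:8, $6:2, $7:7}
[1] ori   $4, $7, 4  →  {$0:0, $1:14, $2:14, $3:2, $4:7, $5:8, $6:2, $7:7}
[2] xor  $6, $6, $2  →  {$0:0, $1:14, $2:14, $3:2, $4:7, $5:8, $6:12, $7:7}
[3] bne  $4, $2, L9  →  {$0:0, $1:14, $2:14, $3:2, $4:7, $5:8, $6:12, $7:7}  ⟨branch taken⟩
[4] ori   $1, $3, 0  →  {$0:0, $1:2, $2:14, $3:2, $4:7, $5:8, $6:12, $7:7}
[9] and  $6, $6, $5  →  {$0:0, $1:2, $2:14, $3:2, $4:7, $5:8, $6:8, $7:7}
[10] xor  $7, $3, $4  →  {$0:0, $1:2, $2:14, $3:2, $4:7, $5:8, $6:8, $7:5}
[11] slt  $4, $5, $1  →  {$0:0, $1:2, $2:14, $3:2, $4:0, $5:8, $6:8, $7:5}
[12] slti  $1, $7, 15  →  {$0:0, $1:1, $2:14, $3:2, $4:0, $5:8, $6:8, $7:5}

9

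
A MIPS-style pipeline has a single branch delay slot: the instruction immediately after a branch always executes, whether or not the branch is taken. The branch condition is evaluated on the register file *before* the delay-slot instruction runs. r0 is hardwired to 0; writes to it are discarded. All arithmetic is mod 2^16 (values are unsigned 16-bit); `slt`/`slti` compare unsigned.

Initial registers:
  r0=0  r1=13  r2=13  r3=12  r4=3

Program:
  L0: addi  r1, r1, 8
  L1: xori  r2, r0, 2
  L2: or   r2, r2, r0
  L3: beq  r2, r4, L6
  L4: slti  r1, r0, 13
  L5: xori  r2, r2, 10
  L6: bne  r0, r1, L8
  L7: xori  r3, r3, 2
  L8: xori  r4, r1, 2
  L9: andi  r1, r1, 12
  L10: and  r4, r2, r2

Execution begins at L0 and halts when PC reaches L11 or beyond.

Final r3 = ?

#0 addi  r1, r1, 8 ; 0/21/13/12/3
#1 xori  r2, r0, 2 ; 0/21/2/12/3
#2 or   r2, r2, r0 ; 0/21/2/12/3
#3 beq  r2, r4, L6 ; 0/21/2/12/3 ; →fallthru
#4 slti  r1, r0, 13 ; 0/1/2/12/3
#5 xori  r2, r2, 10 ; 0/1/8/12/3
#6 bne  r0, r1, L8 ; 0/1/8/12/3 ; →target
#7 xori  r3, r3, 2 ; 0/1/8/14/3
#8 xori  r4, r1, 2 ; 0/1/8/14/3
#9 andi  r1, r1, 12 ; 0/0/8/14/3
#10 and  r4, r2, r2 ; 0/0/8/14/8

14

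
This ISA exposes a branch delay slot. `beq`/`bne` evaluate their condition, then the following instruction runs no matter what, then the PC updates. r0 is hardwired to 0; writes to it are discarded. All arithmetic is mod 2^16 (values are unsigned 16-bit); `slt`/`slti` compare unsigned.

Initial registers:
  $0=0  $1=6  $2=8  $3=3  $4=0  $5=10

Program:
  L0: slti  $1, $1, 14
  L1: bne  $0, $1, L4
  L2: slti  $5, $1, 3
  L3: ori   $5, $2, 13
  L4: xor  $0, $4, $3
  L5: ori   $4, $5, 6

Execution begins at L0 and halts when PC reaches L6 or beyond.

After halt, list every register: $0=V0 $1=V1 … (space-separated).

[0] slti  $1, $1, 14  →  {$0:0, $1:1, $2:8, $3:3, $4:0, $5:10}
[1] bne  $0, $1, L4  →  {$0:0, $1:1, $2:8, $3:3, $4:0, $5:10}  ⟨branch taken⟩
[2] slti  $5, $1, 3  →  {$0:0, $1:1, $2:8, $3:3, $4:0, $5:1}
[4] xor  $0, $4, $3  →  {$0:0, $1:1, $2:8, $3:3, $4:0, $5:1}
[5] ori   $4, $5, 6  →  {$0:0, $1:1, $2:8, $3:3, $4:7, $5:1}

$0=0 $1=1 $2=8 $3=3 $4=7 $5=1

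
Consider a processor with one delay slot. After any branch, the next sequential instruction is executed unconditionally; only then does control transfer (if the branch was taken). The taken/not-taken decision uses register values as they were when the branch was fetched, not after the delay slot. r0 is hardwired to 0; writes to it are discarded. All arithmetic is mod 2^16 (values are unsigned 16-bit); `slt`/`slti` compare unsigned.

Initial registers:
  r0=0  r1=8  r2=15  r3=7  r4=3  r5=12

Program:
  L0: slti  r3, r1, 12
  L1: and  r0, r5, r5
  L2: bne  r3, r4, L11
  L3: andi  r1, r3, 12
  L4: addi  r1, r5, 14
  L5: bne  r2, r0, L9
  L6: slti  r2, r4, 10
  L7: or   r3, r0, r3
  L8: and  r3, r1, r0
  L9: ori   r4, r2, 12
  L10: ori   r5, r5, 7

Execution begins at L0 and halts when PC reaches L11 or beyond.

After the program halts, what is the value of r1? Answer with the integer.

0

#0 slti  r3, r1, 12 ; 0/8/15/1/3/12
#1 and  r0, r5, r5 ; 0/8/15/1/3/12
#2 bne  r3, r4, L11 ; 0/8/15/1/3/12 ; →target
#3 andi  r1, r3, 12 ; 0/0/15/1/3/12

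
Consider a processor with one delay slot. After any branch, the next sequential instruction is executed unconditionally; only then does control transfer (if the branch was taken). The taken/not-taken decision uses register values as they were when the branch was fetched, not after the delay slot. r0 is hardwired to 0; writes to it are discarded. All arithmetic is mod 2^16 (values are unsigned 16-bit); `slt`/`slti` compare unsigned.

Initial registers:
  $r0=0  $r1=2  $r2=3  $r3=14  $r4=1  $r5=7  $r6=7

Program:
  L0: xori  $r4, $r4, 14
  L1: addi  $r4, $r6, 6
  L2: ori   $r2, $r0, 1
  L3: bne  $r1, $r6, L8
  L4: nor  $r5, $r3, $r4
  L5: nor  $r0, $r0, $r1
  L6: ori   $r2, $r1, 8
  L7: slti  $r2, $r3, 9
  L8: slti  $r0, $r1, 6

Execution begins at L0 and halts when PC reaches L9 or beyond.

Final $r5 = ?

65520

  step pc=0: xori  $r4, $r4, 14  regs=(0,2,3,14,15,7,7)
  step pc=1: addi  $r4, $r6, 6  regs=(0,2,3,14,13,7,7)
  step pc=2: ori   $r2, $r0, 1  regs=(0,2,1,14,13,7,7)
  step pc=3: bne  $r1, $r6, L8  cond=T  regs=(0,2,1,14,13,7,7)
  step pc=4: nor  $r5, $r3, $r4  regs=(0,2,1,14,13,65520,7)
  step pc=8: slti  $r0, $r1, 6  regs=(0,2,1,14,13,65520,7)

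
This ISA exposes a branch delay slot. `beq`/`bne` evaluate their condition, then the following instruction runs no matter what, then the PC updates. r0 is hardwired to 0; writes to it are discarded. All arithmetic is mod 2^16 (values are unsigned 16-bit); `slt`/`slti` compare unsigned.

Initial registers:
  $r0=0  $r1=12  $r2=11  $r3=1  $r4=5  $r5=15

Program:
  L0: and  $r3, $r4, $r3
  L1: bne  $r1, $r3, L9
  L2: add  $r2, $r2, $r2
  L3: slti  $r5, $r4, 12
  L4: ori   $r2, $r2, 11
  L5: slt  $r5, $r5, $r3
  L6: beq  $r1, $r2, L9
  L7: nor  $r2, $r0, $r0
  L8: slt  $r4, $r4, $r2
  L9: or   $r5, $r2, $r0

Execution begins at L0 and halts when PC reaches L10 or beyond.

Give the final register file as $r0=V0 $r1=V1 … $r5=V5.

$r0=0 $r1=12 $r2=22 $r3=1 $r4=5 $r5=22

#0 and  $r3, $r4, $r3 ; 0/12/11/1/5/15
#1 bne  $r1, $r3, L9 ; 0/12/11/1/5/15 ; →target
#2 add  $r2, $r2, $r2 ; 0/12/22/1/5/15
#9 or   $r5, $r2, $r0 ; 0/12/22/1/5/22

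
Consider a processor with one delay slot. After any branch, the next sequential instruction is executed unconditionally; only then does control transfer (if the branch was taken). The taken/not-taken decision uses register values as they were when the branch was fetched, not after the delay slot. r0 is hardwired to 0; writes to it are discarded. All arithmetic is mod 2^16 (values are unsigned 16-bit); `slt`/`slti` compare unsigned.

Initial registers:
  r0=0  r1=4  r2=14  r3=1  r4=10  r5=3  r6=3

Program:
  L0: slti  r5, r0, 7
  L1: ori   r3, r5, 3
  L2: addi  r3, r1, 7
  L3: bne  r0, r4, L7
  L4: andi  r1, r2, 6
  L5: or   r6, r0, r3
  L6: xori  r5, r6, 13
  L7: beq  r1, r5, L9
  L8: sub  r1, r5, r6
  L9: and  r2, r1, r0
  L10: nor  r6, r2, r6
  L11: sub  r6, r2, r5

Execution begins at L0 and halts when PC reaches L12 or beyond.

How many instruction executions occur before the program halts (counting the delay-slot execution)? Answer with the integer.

PC=0  slti  r5, r0, 7        | r0=0 r1=4 r2=14 r3=1 r4=10 r5=1 r6=3
PC=1  ori   r3, r5, 3        | r0=0 r1=4 r2=14 r3=3 r4=10 r5=1 r6=3
PC=2  addi  r3, r1, 7        | r0=0 r1=4 r2=14 r3=11 r4=10 r5=1 r6=3
PC=3  bne  r0, r4, L7        | r0=0 r1=4 r2=14 r3=11 r4=10 r5=1 r6=3  [TAKEN]
PC=4  andi  r1, r2, 6        | r0=0 r1=6 r2=14 r3=11 r4=10 r5=1 r6=3
PC=7  beq  r1, r5, L9        | r0=0 r1=6 r2=14 r3=11 r4=10 r5=1 r6=3  [not taken]
PC=8  sub  r1, r5, r6        | r0=0 r1=65534 r2=14 r3=11 r4=10 r5=1 r6=3
PC=9  and  r2, r1, r0        | r0=0 r1=65534 r2=0 r3=11 r4=10 r5=1 r6=3
PC=10 nor  r6, r2, r6        | r0=0 r1=65534 r2=0 r3=11 r4=10 r5=1 r6=65532
PC=11 sub  r6, r2, r5        | r0=0 r1=65534 r2=0 r3=11 r4=10 r5=1 r6=65535

10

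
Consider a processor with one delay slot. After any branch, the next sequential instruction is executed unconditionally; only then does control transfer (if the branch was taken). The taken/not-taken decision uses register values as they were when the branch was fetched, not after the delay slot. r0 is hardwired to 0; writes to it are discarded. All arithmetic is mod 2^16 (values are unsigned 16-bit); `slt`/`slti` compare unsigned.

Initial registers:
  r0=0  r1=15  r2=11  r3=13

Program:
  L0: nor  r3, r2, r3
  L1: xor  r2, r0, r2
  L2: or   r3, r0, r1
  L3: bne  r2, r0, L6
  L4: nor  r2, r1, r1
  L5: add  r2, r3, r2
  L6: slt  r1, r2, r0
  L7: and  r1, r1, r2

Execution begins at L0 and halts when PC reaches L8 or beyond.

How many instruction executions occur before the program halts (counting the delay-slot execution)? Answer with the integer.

7

#0 nor  r3, r2, r3 ; 0/15/11/65520
#1 xor  r2, r0, r2 ; 0/15/11/65520
#2 or   r3, r0, r1 ; 0/15/11/15
#3 bne  r2, r0, L6 ; 0/15/11/15 ; →target
#4 nor  r2, r1, r1 ; 0/15/65520/15
#6 slt  r1, r2, r0 ; 0/0/65520/15
#7 and  r1, r1, r2 ; 0/0/65520/15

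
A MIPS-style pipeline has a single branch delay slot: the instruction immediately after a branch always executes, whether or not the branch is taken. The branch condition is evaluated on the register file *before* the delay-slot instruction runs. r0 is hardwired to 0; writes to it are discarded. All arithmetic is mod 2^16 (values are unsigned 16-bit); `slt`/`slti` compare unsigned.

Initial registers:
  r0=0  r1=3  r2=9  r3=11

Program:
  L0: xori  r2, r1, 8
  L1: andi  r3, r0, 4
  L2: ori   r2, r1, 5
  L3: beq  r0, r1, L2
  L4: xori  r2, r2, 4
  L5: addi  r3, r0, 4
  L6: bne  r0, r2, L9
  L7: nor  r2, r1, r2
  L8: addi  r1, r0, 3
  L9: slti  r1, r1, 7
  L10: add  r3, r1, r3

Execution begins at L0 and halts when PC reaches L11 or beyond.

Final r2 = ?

#0 xori  r2, r1, 8 ; 0/3/11/11
#1 andi  r3, r0, 4 ; 0/3/11/0
#2 ori   r2, r1, 5 ; 0/3/7/0
#3 beq  r0, r1, L2 ; 0/3/7/0 ; →fallthru
#4 xori  r2, r2, 4 ; 0/3/3/0
#5 addi  r3, r0, 4 ; 0/3/3/4
#6 bne  r0, r2, L9 ; 0/3/3/4 ; →target
#7 nor  r2, r1, r2 ; 0/3/65532/4
#9 slti  r1, r1, 7 ; 0/1/65532/4
#10 add  r3, r1, r3 ; 0/1/65532/5

65532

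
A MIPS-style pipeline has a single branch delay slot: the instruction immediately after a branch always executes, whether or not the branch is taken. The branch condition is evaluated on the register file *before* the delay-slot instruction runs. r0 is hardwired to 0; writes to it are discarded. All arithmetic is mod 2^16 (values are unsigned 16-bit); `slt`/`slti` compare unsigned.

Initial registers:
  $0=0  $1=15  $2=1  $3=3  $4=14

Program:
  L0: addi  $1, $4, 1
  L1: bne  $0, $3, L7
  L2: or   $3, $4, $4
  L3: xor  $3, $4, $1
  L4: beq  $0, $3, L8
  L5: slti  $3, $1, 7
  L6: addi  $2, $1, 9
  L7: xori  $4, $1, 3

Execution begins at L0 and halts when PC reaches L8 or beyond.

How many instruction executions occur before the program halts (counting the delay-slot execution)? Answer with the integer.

PC=0  addi  $1, $4, 1        | $0=0 $1=15 $2=1 $3=3 $4=14
PC=1  bne  $0, $3, L7        | $0=0 $1=15 $2=1 $3=3 $4=14  [TAKEN]
PC=2  or   $3, $4, $4        | $0=0 $1=15 $2=1 $3=14 $4=14
PC=7  xori  $4, $1, 3        | $0=0 $1=15 $2=1 $3=14 $4=12

4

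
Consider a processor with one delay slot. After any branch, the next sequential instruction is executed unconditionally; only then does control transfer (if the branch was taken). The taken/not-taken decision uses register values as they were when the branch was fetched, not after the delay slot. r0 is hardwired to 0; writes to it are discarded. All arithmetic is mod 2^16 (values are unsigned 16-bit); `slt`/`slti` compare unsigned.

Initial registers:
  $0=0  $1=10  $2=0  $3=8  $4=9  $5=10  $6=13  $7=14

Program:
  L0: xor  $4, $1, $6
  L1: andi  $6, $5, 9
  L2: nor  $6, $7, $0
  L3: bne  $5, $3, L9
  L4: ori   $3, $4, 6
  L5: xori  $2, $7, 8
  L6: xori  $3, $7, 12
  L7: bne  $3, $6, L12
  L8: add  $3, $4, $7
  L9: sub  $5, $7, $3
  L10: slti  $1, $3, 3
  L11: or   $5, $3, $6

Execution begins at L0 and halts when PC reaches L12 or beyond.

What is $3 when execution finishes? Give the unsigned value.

[0] xor  $4, $1, $6  →  {$0:0, $1:10, $2:0, $3:8, $4:7, $5:10, $6:13, $7:14}
[1] andi  $6, $5, 9  →  {$0:0, $1:10, $2:0, $3:8, $4:7, $5:10, $6:8, $7:14}
[2] nor  $6, $7, $0  →  {$0:0, $1:10, $2:0, $3:8, $4:7, $5:10, $6:65521, $7:14}
[3] bne  $5, $3, L9  →  {$0:0, $1:10, $2:0, $3:8, $4:7, $5:10, $6:65521, $7:14}  ⟨branch taken⟩
[4] ori   $3, $4, 6  →  {$0:0, $1:10, $2:0, $3:7, $4:7, $5:10, $6:65521, $7:14}
[9] sub  $5, $7, $3  →  {$0:0, $1:10, $2:0, $3:7, $4:7, $5:7, $6:65521, $7:14}
[10] slti  $1, $3, 3  →  {$0:0, $1:0, $2:0, $3:7, $4:7, $5:7, $6:65521, $7:14}
[11] or   $5, $3, $6  →  {$0:0, $1:0, $2:0, $3:7, $4:7, $5:65527, $6:65521, $7:14}

7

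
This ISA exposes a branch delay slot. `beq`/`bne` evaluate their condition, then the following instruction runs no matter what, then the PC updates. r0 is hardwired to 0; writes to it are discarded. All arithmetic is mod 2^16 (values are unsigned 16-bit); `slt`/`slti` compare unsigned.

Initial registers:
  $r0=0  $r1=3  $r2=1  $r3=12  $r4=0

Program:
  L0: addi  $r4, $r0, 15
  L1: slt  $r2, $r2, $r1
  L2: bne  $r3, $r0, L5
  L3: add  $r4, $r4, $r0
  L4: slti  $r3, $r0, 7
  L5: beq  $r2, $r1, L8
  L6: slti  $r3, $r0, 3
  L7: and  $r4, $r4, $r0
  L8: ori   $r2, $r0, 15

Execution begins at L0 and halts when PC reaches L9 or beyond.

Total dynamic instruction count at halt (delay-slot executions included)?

8

#0 addi  $r4, $r0, 15 ; 0/3/1/12/15
#1 slt  $r2, $r2, $r1 ; 0/3/1/12/15
#2 bne  $r3, $r0, L5 ; 0/3/1/12/15 ; →target
#3 add  $r4, $r4, $r0 ; 0/3/1/12/15
#5 beq  $r2, $r1, L8 ; 0/3/1/12/15 ; →fallthru
#6 slti  $r3, $r0, 3 ; 0/3/1/1/15
#7 and  $r4, $r4, $r0 ; 0/3/1/1/0
#8 ori   $r2, $r0, 15 ; 0/3/15/1/0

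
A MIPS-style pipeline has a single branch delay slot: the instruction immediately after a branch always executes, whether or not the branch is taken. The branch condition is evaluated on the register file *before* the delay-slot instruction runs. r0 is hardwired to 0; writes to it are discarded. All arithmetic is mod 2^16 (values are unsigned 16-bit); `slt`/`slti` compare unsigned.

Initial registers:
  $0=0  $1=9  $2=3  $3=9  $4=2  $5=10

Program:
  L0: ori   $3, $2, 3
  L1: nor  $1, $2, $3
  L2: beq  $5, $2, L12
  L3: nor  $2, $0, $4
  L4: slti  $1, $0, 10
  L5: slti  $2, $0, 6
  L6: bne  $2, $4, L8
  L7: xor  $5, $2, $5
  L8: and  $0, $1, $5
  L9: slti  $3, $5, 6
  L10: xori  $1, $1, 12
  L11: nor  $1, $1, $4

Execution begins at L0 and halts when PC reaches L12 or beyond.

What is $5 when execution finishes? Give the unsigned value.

11

[0] ori   $3, $2, 3  →  {$0:0, $1:9, $2:3, $3:3, $4:2, $5:10}
[1] nor  $1, $2, $3  →  {$0:0, $1:65532, $2:3, $3:3, $4:2, $5:10}
[2] beq  $5, $2, L12  →  {$0:0, $1:65532, $2:3, $3:3, $4:2, $5:10}  ⟨branch fallthrough⟩
[3] nor  $2, $0, $4  →  {$0:0, $1:65532, $2:65533, $3:3, $4:2, $5:10}
[4] slti  $1, $0, 10  →  {$0:0, $1:1, $2:65533, $3:3, $4:2, $5:10}
[5] slti  $2, $0, 6  →  {$0:0, $1:1, $2:1, $3:3, $4:2, $5:10}
[6] bne  $2, $4, L8  →  {$0:0, $1:1, $2:1, $3:3, $4:2, $5:10}  ⟨branch taken⟩
[7] xor  $5, $2, $5  →  {$0:0, $1:1, $2:1, $3:3, $4:2, $5:11}
[8] and  $0, $1, $5  →  {$0:0, $1:1, $2:1, $3:3, $4:2, $5:11}
[9] slti  $3, $5, 6  →  {$0:0, $1:1, $2:1, $3:0, $4:2, $5:11}
[10] xori  $1, $1, 12  →  {$0:0, $1:13, $2:1, $3:0, $4:2, $5:11}
[11] nor  $1, $1, $4  →  {$0:0, $1:65520, $2:1, $3:0, $4:2, $5:11}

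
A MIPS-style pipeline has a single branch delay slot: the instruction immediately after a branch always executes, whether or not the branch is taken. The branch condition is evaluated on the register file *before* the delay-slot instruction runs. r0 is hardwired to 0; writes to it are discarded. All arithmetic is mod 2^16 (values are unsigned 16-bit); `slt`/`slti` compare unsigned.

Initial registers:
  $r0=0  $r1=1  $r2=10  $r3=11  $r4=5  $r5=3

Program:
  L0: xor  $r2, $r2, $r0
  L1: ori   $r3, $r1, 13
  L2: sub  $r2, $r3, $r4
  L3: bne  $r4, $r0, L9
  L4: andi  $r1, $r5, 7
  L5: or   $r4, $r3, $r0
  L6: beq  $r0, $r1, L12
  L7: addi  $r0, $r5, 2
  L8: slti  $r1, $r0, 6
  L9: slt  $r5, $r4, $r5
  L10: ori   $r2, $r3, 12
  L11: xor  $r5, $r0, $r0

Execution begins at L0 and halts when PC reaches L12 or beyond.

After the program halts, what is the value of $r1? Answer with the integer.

3

PC=0  xor  $r2, $r2, $r0     | $r0=0 $r1=1 $r2=10 $r3=11 $r4=5 $r5=3
PC=1  ori   $r3, $r1, 13     | $r0=0 $r1=1 $r2=10 $r3=13 $r4=5 $r5=3
PC=2  sub  $r2, $r3, $r4     | $r0=0 $r1=1 $r2=8 $r3=13 $r4=5 $r5=3
PC=3  bne  $r4, $r0, L9      | $r0=0 $r1=1 $r2=8 $r3=13 $r4=5 $r5=3  [TAKEN]
PC=4  andi  $r1, $r5, 7      | $r0=0 $r1=3 $r2=8 $r3=13 $r4=5 $r5=3
PC=9  slt  $r5, $r4, $r5     | $r0=0 $r1=3 $r2=8 $r3=13 $r4=5 $r5=0
PC=10 ori   $r2, $r3, 12     | $r0=0 $r1=3 $r2=13 $r3=13 $r4=5 $r5=0
PC=11 xor  $r5, $r0, $r0     | $r0=0 $r1=3 $r2=13 $r3=13 $r4=5 $r5=0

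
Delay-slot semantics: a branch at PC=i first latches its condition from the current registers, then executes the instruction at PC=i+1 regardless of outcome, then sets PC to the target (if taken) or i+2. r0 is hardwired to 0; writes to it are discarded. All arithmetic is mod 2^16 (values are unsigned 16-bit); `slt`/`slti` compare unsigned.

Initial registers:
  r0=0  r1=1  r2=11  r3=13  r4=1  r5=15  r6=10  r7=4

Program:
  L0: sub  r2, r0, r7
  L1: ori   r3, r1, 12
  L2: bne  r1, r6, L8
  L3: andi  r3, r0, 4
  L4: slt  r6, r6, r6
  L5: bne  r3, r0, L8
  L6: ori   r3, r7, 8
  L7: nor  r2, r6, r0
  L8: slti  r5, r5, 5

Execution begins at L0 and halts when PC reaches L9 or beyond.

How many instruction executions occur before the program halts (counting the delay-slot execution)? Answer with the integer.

#0 sub  r2, r0, r7 ; 0/1/65532/13/1/15/10/4
#1 ori   r3, r1, 12 ; 0/1/65532/13/1/15/10/4
#2 bne  r1, r6, L8 ; 0/1/65532/13/1/15/10/4 ; →target
#3 andi  r3, r0, 4 ; 0/1/65532/0/1/15/10/4
#8 slti  r5, r5, 5 ; 0/1/65532/0/1/0/10/4

5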